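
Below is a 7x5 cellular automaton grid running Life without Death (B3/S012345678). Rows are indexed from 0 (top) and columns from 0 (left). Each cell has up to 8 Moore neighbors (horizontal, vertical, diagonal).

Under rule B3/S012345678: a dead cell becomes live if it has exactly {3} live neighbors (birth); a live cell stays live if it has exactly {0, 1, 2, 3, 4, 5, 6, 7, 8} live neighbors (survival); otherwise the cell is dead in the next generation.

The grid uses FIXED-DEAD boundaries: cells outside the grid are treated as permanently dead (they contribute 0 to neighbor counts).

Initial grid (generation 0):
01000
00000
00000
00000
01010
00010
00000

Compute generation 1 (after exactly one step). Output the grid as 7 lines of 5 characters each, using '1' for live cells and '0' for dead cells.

Answer: 01000
00000
00000
00000
01110
00110
00000

Derivation:
Simulating step by step:
Generation 0 (given above): 4 live cells
Generation 1: 6 live cells
(generation 1 grid is the final answer)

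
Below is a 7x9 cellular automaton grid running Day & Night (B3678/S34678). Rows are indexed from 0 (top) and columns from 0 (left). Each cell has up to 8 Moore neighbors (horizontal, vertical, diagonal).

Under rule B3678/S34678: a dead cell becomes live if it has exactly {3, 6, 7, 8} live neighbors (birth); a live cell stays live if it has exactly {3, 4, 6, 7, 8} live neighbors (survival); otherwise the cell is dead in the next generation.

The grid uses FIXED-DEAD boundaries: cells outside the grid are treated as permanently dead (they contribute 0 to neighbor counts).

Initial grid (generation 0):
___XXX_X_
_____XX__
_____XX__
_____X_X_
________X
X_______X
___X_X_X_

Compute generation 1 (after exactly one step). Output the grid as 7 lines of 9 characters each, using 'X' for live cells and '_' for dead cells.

Answer: ____XX___
_______X_
____XX_X_
_________
_______X_
_______X_
_________

Derivation:
Simulating step by step:
Generation 0 (given above): 16 live cells
Generation 1: 8 live cells
(generation 1 grid is the final answer)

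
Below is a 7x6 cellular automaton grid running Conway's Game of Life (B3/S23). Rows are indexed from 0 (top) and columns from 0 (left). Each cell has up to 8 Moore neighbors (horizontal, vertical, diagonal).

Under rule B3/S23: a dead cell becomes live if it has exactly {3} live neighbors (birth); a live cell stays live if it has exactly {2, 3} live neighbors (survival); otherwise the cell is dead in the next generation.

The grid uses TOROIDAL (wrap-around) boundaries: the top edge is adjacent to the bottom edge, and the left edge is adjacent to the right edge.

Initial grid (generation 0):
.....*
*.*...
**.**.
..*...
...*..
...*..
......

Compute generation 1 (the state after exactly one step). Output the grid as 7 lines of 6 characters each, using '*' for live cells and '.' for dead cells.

Simulating step by step:
Generation 0 (given above): 10 live cells
Generation 1: 12 live cells
(generation 1 grid is the final answer)

Answer: ......
*.***.
*..*.*
.**.*.
..**..
......
......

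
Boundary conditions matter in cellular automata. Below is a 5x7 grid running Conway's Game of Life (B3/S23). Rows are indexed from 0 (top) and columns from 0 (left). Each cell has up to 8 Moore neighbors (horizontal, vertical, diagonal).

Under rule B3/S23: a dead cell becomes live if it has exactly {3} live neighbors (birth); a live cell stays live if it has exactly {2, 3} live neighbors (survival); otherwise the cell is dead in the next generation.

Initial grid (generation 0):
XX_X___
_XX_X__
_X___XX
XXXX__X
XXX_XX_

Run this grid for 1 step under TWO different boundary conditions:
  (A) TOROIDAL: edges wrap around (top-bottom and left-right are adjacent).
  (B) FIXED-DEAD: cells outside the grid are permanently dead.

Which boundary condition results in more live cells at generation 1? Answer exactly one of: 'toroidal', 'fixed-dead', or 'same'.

Under TOROIDAL boundary, generation 1:
_____XX
___XXXX
____XXX
___X___
____XX_
Population = 12

Under FIXED-DEAD boundary, generation 1:
XX_X___
___XXX_
____XXX
___X__X
X___XX_
Population = 14

Comparison: toroidal=12, fixed-dead=14 -> fixed-dead

Answer: fixed-dead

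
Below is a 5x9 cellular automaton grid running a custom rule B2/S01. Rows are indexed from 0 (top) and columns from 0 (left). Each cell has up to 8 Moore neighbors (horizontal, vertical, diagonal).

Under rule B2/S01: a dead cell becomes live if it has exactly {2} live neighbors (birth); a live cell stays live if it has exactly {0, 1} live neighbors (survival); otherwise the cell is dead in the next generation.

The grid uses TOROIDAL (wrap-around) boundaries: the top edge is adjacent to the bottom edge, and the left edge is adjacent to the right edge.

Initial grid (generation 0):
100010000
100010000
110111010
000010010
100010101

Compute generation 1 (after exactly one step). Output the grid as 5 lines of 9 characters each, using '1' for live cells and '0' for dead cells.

Simulating step by step:
Generation 0 (given above): 16 live cells
Generation 1: 8 live cells
(generation 1 grid is the final answer)

Answer: 000000010
001000100
001000010
001000000
010000100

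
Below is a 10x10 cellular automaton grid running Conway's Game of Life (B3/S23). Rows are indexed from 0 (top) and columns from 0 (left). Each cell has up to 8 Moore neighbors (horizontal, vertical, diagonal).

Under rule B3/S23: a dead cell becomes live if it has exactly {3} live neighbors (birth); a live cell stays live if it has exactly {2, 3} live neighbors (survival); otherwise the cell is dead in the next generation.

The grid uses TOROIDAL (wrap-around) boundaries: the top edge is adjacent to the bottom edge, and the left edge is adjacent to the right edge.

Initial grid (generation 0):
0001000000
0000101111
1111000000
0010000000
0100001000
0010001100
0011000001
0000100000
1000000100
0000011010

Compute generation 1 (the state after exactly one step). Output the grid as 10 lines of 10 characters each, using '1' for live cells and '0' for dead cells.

Simulating step by step:
Generation 0 (given above): 25 live cells
Generation 1: 34 live cells
(generation 1 grid is the final answer)

Answer: 0000100001
1100100111
1111000111
1001000000
0110001100
0111001100
0011000000
0001000000
0000011100
0000001100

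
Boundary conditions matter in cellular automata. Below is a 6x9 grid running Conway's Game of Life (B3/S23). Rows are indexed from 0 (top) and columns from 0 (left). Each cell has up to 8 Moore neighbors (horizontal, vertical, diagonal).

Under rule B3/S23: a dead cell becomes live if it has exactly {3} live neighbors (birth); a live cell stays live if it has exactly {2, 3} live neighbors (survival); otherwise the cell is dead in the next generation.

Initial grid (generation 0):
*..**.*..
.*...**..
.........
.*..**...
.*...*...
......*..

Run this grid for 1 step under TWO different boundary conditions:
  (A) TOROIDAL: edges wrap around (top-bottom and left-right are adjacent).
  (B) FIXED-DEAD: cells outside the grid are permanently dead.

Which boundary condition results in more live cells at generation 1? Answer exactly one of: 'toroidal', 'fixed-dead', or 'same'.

Answer: toroidal

Derivation:
Under TOROIDAL boundary, generation 1:
....*.**.
....***..
....*.*..
....**...
....***..
....*.*..
Population = 15

Under FIXED-DEAD boundary, generation 1:
....*.*..
....***..
....*.*..
....**...
....***..
.........
Population = 12

Comparison: toroidal=15, fixed-dead=12 -> toroidal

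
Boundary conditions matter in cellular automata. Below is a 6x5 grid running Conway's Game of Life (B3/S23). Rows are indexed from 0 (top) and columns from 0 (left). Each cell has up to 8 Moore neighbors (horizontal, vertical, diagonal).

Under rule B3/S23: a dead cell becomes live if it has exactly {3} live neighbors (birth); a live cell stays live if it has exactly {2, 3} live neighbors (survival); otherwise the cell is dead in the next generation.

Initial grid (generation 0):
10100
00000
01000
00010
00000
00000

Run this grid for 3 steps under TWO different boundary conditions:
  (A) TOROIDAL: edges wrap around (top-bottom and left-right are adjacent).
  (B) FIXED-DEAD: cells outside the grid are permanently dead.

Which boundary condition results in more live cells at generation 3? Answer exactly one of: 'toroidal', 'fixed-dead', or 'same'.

Under TOROIDAL boundary, generation 3:
00000
00000
00000
00000
00000
00000
Population = 0

Under FIXED-DEAD boundary, generation 3:
00000
00000
00000
00000
00000
00000
Population = 0

Comparison: toroidal=0, fixed-dead=0 -> same

Answer: same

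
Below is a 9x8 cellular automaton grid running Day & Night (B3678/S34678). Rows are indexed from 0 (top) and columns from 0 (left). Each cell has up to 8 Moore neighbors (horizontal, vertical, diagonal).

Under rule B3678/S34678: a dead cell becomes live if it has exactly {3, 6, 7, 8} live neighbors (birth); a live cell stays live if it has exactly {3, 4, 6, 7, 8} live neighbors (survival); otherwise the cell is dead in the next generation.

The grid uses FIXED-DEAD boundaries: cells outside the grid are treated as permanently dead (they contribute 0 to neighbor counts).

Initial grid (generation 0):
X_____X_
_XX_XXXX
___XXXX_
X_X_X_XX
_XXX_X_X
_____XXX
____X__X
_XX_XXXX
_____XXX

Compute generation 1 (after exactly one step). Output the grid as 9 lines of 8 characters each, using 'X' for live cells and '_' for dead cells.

Answer: _X____XX
____XX_X
_____XX_
__XX_X_X
_XXX_XXX
__XX_X_X
___XXXXX
___XX_XX
____XX_X

Derivation:
Simulating step by step:
Generation 0 (given above): 36 live cells
Generation 1: 34 live cells
(generation 1 grid is the final answer)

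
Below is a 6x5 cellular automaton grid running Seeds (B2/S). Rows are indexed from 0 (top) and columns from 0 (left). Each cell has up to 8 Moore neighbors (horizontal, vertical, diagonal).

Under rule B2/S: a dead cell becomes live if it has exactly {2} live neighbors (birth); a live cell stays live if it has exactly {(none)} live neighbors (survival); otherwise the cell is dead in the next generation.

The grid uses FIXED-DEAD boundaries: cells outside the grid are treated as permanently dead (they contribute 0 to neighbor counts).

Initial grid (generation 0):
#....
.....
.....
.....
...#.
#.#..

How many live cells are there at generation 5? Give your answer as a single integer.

Answer: 7

Derivation:
Simulating step by step:
Generation 0 (given above): 4 live cells
Generation 1: 4 live cells
.....
.....
.....
.....
.##..
.#.#.
Generation 2: 5 live cells
.....
.....
.....
.##..
#..#.
#....
Generation 3: 5 live cells
.....
.....
.##..
#..#.
.....
.#...
Generation 4: 7 live cells
.....
.##..
#..#.
.....
###..
.....
Generation 5: 7 live cells
.##..
#..#.
.....
...#.
.....
#.#..
Population at generation 5: 7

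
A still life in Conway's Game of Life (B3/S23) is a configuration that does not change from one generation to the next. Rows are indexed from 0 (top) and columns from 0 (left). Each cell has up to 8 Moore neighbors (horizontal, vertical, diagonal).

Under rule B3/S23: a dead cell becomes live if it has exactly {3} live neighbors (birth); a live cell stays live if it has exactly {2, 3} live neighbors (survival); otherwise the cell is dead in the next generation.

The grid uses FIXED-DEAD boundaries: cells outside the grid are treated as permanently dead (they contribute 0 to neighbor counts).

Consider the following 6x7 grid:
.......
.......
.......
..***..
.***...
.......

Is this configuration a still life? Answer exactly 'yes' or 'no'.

Compute generation 1 and compare to generation 0 (given above):
Generation 1:
.......
.......
...*...
.*..*..
.*..*..
..*....
Cell (2,3) differs: gen0=0 vs gen1=1 -> NOT a still life.

Answer: no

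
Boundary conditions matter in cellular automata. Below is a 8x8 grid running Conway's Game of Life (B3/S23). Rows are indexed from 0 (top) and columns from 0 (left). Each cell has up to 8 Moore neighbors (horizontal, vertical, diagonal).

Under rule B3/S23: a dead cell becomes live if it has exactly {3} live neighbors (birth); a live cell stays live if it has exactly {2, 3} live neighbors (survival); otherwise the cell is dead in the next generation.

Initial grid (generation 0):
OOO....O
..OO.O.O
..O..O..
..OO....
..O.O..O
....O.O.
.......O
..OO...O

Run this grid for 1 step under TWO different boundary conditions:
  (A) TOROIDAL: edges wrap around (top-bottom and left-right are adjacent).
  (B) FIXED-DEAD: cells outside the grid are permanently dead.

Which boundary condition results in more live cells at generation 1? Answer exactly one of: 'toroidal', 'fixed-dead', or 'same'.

Answer: toroidal

Derivation:
Under TOROIDAL boundary, generation 1:
....O..O
...OO..O
.O....O.
.OO.O...
..O.OO..
...O.OOO
...O..OO
..OO..OO
Population = 24

Under FIXED-DEAD boundary, generation 1:
.OOO..O.
...OO...
.O....O.
.OO.O...
..O.OO..
...O.OOO
...O..OO
........
Population = 21

Comparison: toroidal=24, fixed-dead=21 -> toroidal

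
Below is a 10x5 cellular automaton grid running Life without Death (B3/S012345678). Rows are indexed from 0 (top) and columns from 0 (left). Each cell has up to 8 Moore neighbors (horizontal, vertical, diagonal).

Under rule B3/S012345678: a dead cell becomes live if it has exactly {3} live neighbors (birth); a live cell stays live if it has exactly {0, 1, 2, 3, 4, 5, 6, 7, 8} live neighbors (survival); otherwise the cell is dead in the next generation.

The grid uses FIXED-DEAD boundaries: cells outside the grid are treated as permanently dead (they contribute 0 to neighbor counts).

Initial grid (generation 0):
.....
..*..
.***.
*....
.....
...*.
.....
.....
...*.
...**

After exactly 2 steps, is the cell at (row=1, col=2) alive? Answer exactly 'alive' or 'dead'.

Answer: alive

Derivation:
Simulating step by step:
Generation 0 (given above): 9 live cells
Generation 1: 14 live cells
.....
.***.
.***.
***..
.....
...*.
.....
.....
...**
...**
Generation 2: 18 live cells
..*..
.***.
.***.
****.
.**..
...*.
.....
.....
...**
...**

Cell (1,2) at generation 2: 1 -> alive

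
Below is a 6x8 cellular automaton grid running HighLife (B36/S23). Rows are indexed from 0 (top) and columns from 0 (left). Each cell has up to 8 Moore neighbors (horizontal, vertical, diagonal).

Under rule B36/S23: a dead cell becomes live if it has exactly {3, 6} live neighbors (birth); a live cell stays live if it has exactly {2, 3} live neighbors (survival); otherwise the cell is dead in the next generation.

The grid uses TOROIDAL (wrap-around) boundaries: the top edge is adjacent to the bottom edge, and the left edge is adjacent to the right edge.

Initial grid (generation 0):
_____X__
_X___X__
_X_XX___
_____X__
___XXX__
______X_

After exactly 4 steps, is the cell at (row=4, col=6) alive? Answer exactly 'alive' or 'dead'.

Answer: alive

Derivation:
Simulating step by step:
Generation 0 (given above): 11 live cells
Generation 1: 14 live cells
_____XX_
__X__X__
__X_XX__
__X_XX__
____XXX_
______X_
Generation 2: 12 live cells
_____XX_
___X____
_XX___X_
________
___XX_X_
____XX_X
Generation 3: 14 live cells
_____XX_
__X__XX_
__X_____
__XX_X__
___XX_X_
___X___X
Generation 4: 16 live cells
____XX_X
_____XX_
_XX_XXX_
__X__X__
_____XX_
___X___X

Cell (4,6) at generation 4: 1 -> alive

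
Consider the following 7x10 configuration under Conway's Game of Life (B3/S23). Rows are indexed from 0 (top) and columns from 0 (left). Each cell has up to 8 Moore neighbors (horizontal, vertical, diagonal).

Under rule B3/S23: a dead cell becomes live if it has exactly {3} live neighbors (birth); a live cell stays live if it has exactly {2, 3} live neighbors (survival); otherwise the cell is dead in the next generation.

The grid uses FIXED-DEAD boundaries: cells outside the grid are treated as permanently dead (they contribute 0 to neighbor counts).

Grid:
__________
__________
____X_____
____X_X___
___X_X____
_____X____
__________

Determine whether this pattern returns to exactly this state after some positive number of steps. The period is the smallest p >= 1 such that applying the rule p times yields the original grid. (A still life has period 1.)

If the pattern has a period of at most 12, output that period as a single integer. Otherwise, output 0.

Answer: 2

Derivation:
Simulating and comparing each generation to the original:
Gen 0 (original, given above): 6 live cells
Gen 1: 6 live cells, differs from original
Gen 2: 6 live cells, MATCHES original -> period = 2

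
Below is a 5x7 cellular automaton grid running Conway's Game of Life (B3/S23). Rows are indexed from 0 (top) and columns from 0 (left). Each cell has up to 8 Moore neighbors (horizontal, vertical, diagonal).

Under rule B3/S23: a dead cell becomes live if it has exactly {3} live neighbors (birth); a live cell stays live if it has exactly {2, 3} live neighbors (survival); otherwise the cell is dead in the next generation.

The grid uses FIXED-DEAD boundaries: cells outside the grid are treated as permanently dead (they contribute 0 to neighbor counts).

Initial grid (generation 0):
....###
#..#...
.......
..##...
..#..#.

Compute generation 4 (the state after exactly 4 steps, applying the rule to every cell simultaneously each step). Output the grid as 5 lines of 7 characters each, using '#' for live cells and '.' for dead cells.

Simulating step by step:
Generation 0 (given above): 9 live cells
Generation 1: 10 live cells
....##.
....##.
..##...
..##...
..##...
Generation 2: 8 live cells
....##.
.....#.
..#....
.#..#..
..##...
Generation 3: 7 live cells
....##.
....##.
.......
.#.....
..##...
Generation 4: 6 live cells
(generation 4 grid is the final answer)

Answer: ....##.
....##.
.......
..#....
..#....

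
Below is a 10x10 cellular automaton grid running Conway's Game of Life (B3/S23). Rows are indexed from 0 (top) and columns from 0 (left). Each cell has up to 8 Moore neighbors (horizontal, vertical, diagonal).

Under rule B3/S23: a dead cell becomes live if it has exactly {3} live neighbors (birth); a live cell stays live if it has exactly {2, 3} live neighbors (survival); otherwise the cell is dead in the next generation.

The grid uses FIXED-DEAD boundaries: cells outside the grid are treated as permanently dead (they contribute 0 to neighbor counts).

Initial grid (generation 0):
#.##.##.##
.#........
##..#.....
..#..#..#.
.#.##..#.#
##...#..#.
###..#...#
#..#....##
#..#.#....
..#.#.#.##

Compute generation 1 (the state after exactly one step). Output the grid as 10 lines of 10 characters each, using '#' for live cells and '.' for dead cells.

Simulating step by step:
Generation 0 (given above): 40 live cells
Generation 1: 40 live cells
(generation 1 grid is the final answer)

Answer: .##.......
...###....
###.......
#.#..#..#.
##.#####.#
...#.##.##
..#.#....#
#..#....##
.###.#.#..
...###....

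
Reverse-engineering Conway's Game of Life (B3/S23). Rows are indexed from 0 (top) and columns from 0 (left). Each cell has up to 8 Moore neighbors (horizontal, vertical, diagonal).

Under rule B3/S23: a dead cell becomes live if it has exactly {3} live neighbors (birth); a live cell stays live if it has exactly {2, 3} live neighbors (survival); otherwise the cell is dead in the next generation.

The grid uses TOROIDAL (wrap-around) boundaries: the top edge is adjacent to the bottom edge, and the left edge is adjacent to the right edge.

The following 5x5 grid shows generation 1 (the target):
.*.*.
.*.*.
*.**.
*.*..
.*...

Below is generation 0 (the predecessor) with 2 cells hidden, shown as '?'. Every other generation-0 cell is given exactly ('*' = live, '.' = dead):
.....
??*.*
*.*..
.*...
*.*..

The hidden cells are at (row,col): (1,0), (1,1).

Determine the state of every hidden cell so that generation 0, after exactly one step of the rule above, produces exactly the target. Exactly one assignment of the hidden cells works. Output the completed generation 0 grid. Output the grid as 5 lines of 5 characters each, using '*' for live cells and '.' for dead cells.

Hidden generation-0 cells (in order): (1,0), (1,1).
A hidden cell only influences target cells in its own 3x3 neighborhood. Try each of the 2^2 = 4 assignments, step the completed generation 0 forward once under B3/S23, and compare with the target:
  (1,0)=. (1,1)=. -> step reproduces the target at every cell -> ACCEPT
  (1,0)=. (1,1)=* -> step gives (0,0)='*' but target has '.' -> reject
  (1,0)=* (1,1)=. -> step gives (0,0)='*' but target has '.' -> reject
  (1,0)=* (1,1)=* -> step gives (0,1)='.' but target has '*' -> reject
Unique solution: (1,0)=dead, (1,1)=dead.
Check: live-neighbor counts of every cell in the completed generation 0:
23232
23131
24232
34322
13111
Applying B3/S23 to generation 0 with these counts gives:
.*.*.
.*.*.
*.**.
*.*..
.*...
which matches the target exactly.

Answer: .....
..*.*
*.*..
.*...
*.*..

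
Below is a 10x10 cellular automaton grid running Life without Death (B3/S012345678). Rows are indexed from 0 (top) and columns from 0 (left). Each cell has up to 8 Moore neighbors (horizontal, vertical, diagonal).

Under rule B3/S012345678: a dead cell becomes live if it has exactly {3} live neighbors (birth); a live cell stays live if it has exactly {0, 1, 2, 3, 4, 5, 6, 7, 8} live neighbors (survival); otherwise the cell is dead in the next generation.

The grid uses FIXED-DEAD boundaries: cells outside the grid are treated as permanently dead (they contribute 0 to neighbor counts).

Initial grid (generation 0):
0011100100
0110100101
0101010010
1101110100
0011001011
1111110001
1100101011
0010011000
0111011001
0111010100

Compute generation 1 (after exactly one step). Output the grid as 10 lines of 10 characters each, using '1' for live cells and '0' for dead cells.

Simulating step by step:
Generation 0 (given above): 51 live cells
Generation 1: 64 live cells
(generation 1 grid is the final answer)

Answer: 0111100110
0110111101
0101010110
1101110101
0011001111
1111111001
1100101111
1010011011
0111011101
0111010100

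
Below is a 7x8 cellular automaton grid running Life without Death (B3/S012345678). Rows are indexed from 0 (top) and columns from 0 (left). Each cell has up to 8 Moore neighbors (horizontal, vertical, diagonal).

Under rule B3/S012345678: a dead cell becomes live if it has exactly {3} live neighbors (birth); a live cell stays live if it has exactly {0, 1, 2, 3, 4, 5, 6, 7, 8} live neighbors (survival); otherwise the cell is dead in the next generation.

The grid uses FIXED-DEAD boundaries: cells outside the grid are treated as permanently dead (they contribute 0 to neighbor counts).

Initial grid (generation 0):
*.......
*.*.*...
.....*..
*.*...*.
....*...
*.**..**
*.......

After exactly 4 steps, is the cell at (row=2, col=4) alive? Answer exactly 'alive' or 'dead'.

Simulating step by step:
Generation 0 (given above): 15 live cells
Generation 1: 25 live cells
**......
***.*...
...*.*..
*.*..**.
..*.****
****..**
**......
Generation 2: 33 live cells
***.....
*****...
*..*.**.
***..***
*.*.****
*****.**
**......
Generation 3: 36 live cells
***.....
******..
*..*.***
***..***
*.*.****
*****.**
**.*....
Generation 4: 38 live cells
***.*...
******..
*..*.***
***..***
*.*.****
*****.**
**.**...

Cell (2,4) at generation 4: 0 -> dead

Answer: dead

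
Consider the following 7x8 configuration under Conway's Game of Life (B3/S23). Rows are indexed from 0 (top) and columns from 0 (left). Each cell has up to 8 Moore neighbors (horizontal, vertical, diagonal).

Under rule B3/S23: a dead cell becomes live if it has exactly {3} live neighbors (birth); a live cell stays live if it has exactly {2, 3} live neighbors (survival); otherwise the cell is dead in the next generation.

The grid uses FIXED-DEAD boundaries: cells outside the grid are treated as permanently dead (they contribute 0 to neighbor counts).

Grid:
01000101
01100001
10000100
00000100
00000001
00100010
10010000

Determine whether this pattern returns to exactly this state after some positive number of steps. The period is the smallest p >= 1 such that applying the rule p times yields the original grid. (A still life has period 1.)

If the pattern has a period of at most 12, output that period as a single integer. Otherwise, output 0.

Answer: 0

Derivation:
Simulating and comparing each generation to the original:
Gen 0 (original, given above): 14 live cells
Gen 1: 10 live cells, differs from original
Gen 2: 9 live cells, differs from original
Gen 3: 9 live cells, differs from original
Gen 4: 10 live cells, differs from original
Gen 5: 10 live cells, differs from original
Gen 6: 10 live cells, differs from original
Gen 7: 10 live cells, differs from original
Gen 8: 10 live cells, differs from original
Gen 9: 10 live cells, differs from original
Gen 10: 10 live cells, differs from original
Gen 11: 10 live cells, differs from original
Gen 12: 10 live cells, differs from original
No period found within 12 steps.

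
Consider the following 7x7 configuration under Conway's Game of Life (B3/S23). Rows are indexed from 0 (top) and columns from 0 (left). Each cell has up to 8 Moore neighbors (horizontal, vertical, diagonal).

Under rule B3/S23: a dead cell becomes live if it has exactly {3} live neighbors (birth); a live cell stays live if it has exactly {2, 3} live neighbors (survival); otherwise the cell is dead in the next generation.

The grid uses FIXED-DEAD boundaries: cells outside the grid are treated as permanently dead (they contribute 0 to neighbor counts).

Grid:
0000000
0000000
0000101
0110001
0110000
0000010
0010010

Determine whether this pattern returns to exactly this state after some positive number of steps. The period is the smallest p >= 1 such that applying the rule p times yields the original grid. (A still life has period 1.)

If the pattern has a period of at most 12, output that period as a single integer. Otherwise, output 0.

Simulating and comparing each generation to the original:
Gen 0 (original, given above): 10 live cells
Gen 1: 9 live cells, differs from original
Gen 2: 8 live cells, differs from original
Gen 3: 9 live cells, differs from original
Gen 4: 8 live cells, differs from original
Gen 5: 9 live cells, differs from original
Gen 6: 12 live cells, differs from original
Gen 7: 9 live cells, differs from original
Gen 8: 10 live cells, differs from original
Gen 9: 11 live cells, differs from original
Gen 10: 11 live cells, differs from original
Gen 11: 14 live cells, differs from original
Gen 12: 14 live cells, differs from original
No period found within 12 steps.

Answer: 0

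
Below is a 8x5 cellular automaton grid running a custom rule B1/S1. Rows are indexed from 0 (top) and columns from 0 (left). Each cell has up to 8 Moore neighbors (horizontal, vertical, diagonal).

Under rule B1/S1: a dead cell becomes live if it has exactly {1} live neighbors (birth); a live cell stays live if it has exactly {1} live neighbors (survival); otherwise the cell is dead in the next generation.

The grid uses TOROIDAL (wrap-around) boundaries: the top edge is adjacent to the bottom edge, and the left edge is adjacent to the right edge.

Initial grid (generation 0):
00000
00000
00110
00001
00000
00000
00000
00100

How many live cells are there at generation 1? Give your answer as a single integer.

Simulating step by step:
Generation 0 (given above): 4 live cells
Generation 1: 19 live cells
01110
01001
11100
11001
10011
00000
01110
01010
Population at generation 1: 19

Answer: 19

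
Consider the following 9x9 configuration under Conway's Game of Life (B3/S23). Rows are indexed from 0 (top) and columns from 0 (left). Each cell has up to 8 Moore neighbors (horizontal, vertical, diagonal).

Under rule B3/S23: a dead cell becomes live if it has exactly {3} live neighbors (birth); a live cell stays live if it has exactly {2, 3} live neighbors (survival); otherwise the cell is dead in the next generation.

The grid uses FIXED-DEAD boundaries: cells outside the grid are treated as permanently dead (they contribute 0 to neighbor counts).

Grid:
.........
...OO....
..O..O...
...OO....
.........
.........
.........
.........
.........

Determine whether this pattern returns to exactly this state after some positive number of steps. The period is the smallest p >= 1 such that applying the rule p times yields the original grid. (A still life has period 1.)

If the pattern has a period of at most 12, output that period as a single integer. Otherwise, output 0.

Simulating and comparing each generation to the original:
Gen 0 (original, given above): 6 live cells
Gen 1: 6 live cells, MATCHES original -> period = 1

Answer: 1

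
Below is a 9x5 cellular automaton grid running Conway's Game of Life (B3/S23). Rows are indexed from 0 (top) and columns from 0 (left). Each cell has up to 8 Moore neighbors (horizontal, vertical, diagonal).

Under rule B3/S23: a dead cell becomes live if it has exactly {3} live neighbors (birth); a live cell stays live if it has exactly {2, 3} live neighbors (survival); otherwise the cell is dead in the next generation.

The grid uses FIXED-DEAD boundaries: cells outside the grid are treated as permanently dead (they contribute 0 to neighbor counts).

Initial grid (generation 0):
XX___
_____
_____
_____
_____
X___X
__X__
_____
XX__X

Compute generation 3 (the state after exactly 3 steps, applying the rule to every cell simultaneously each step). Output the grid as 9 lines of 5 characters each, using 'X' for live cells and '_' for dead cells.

Simulating step by step:
Generation 0 (given above): 8 live cells
Generation 1: 1 live cells
_____
_____
_____
_____
_____
_____
_____
_X___
_____
Generation 2: 0 live cells
_____
_____
_____
_____
_____
_____
_____
_____
_____
Generation 3: 0 live cells
(generation 3 grid is the final answer)

Answer: _____
_____
_____
_____
_____
_____
_____
_____
_____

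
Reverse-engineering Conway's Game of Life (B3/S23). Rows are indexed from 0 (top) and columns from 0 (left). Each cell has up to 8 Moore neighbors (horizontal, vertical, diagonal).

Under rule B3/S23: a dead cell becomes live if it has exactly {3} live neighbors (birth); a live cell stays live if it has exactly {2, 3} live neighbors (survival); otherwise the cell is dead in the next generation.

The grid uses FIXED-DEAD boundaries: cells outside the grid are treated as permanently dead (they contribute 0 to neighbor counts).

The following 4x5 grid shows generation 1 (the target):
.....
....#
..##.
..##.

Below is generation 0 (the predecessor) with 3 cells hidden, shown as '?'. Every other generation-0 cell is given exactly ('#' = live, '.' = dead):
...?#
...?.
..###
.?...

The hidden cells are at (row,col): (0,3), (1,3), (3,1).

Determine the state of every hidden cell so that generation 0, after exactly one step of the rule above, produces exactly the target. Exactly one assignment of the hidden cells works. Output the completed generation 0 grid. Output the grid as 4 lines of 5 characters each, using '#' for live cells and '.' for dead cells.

Hidden generation-0 cells (in order): (0,3), (1,3), (3,1).
A hidden cell only influences target cells in its own 3x3 neighborhood. Try each of the 2^3 = 8 assignments, step the completed generation 0 forward once under B3/S23, and compare with the target:
  (0,3)=. (1,3)=. (3,1)=. -> step gives (2,2)='.' but target has '#' -> reject
  (0,3)=. (1,3)=. (3,1)=# -> step reproduces the target at every cell -> ACCEPT
  (0,3)=. (1,3)=# (3,1)=. -> step gives (1,2)='#' but target has '.' -> reject
  (0,3)=. (1,3)=# (3,1)=# -> step gives (1,2)='#' but target has '.' -> reject
  (0,3)=# (1,3)=. (3,1)=. -> step gives (1,2)='#' but target has '.' -> reject
  (0,3)=# (1,3)=. (3,1)=# -> step gives (1,2)='#' but target has '.' -> reject
  (0,3)=# (1,3)=# (3,1)=. -> step gives (0,3)='#' but target has '.' -> reject
  (0,3)=# (1,3)=# (3,1)=# -> step gives (0,3)='#' but target has '.' -> reject
Unique solution: (0,3)=dead, (1,3)=dead, (3,1)=live.
Check: live-neighbor counts of every cell in the completed generation 0:
00010
01243
12221
11332
Applying B3/S23 to generation 0 with these counts gives:
.....
....#
..##.
..##.
which matches the target exactly.

Answer: ....#
.....
..###
.#...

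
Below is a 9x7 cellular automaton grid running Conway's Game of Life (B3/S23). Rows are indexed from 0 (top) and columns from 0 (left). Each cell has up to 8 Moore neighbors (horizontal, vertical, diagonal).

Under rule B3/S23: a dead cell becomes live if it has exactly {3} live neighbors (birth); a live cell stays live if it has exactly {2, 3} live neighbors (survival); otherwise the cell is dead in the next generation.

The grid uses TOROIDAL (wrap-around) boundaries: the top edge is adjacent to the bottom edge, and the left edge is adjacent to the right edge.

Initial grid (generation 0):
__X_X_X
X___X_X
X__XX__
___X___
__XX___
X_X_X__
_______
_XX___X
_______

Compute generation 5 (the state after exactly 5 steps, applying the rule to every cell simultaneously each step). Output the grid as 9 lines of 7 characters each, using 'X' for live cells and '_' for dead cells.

Simulating step by step:
Generation 0 (given above): 18 live cells
Generation 1: 25 live cells
X__X__X
XX__X_X
X__XXXX
_______
_XX_X__
_XX____
X_XX___
_______
XXXX_X_
Generation 2: 24 live cells
___X___
_XX____
_X_XX__
XXX___X
_XXX___
X______
__XX___
X___X_X
XXXXX__
Generation 3: 22 live cells
X___X__
_X__X__
___X___
____X__
___X__X
_______
XX_X__X
X___XXX
XXX_XXX
Generation 4: 12 live cells
__X_X__
___XX__
___XX__
___XX__
_______
__X___X
_X__X__
_______
_______
Generation 5: 8 live cells
(generation 5 grid is the final answer)

Answer: ____X__
__X__X_
__X__X_
___XX__
___X___
_______
_______
_______
_______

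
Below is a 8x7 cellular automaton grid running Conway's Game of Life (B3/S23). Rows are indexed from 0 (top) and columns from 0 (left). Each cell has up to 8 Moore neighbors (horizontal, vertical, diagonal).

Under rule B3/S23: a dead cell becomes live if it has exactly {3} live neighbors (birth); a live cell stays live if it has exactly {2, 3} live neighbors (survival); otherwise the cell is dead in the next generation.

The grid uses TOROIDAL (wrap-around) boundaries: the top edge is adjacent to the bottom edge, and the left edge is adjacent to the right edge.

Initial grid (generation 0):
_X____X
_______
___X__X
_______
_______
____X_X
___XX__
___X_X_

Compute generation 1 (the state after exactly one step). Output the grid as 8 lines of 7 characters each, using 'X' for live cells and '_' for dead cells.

Simulating step by step:
Generation 0 (given above): 10 live cells
Generation 1: 8 live cells
(generation 1 grid is the final answer)

Answer: _______
X______
_______
_______
_______
___XXX_
___X___
__XX_X_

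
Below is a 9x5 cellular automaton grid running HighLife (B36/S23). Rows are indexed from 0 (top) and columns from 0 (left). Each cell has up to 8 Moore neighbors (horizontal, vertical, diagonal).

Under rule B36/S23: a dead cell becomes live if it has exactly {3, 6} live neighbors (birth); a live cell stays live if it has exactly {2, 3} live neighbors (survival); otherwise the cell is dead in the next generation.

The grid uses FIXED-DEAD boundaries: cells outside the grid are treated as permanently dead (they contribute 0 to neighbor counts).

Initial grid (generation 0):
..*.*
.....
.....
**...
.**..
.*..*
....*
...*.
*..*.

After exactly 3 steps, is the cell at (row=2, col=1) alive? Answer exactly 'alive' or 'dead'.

Simulating step by step:
Generation 0 (given above): 12 live cells
Generation 1: 11 live cells
.....
.....
.....
***..
..*..
.***.
...**
...**
.....
Generation 2: 9 live cells
.....
.....
.*...
.**..
**...
.*..*
.....
...**
.....
Generation 3: 8 live cells
.....
.....
.**..
..*..
*....
**...
...**
.....
.....

Cell (2,1) at generation 3: 1 -> alive

Answer: alive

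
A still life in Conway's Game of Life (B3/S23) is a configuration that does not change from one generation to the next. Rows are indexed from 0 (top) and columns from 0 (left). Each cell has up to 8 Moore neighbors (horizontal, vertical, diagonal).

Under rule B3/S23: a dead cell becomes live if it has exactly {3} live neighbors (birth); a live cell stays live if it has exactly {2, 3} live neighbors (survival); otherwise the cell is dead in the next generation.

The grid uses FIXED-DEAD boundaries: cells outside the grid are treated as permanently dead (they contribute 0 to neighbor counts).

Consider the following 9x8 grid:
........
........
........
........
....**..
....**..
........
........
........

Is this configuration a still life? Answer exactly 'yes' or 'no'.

Compute generation 1 and compare to generation 0 (given above):
Generation 1:
........
........
........
........
....**..
....**..
........
........
........
The grids are IDENTICAL -> still life.

Answer: yes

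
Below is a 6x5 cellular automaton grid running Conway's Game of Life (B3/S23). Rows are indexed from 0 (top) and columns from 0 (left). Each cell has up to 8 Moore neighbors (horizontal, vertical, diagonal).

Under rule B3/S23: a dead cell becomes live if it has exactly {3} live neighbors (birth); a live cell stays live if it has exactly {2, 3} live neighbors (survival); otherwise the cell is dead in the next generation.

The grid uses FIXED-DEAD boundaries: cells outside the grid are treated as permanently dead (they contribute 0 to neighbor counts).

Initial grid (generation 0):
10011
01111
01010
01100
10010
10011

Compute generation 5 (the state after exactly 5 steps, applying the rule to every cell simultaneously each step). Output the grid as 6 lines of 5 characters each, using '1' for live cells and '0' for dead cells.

Answer: 11000
10010
01001
00011
00000
00000

Derivation:
Simulating step by step:
Generation 0 (given above): 16 live cells
Generation 1: 14 live cells
01001
11000
10001
11010
10011
00011
Generation 2: 13 live cells
11000
11000
00100
11110
11000
00011
Generation 3: 9 live cells
11000
10100
00010
10010
10001
00000
Generation 4: 9 live cells
11000
10100
01110
00011
00000
00000
Generation 5: 8 live cells
(generation 5 grid is the final answer)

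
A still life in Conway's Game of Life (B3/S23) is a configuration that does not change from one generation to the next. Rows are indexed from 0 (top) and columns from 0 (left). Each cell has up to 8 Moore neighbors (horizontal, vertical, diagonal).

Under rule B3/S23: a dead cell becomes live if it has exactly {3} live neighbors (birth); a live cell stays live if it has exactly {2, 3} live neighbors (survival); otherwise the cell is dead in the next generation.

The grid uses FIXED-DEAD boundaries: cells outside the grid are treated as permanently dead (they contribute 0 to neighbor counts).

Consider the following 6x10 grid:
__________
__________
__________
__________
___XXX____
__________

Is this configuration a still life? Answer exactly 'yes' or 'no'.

Answer: no

Derivation:
Compute generation 1 and compare to generation 0 (given above):
Generation 1:
__________
__________
__________
____X_____
____X_____
____X_____
Cell (3,4) differs: gen0=0 vs gen1=1 -> NOT a still life.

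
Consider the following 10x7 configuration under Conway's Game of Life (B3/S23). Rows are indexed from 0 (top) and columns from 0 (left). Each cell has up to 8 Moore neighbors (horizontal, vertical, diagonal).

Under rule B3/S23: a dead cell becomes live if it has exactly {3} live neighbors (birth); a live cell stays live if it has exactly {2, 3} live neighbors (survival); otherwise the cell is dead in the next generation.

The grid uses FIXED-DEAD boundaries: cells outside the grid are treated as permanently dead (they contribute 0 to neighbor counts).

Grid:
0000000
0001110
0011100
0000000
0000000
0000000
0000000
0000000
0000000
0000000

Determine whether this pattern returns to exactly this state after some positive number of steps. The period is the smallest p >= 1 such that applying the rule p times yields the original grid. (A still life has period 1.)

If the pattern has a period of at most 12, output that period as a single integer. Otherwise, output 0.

Answer: 2

Derivation:
Simulating and comparing each generation to the original:
Gen 0 (original, given above): 6 live cells
Gen 1: 6 live cells, differs from original
Gen 2: 6 live cells, MATCHES original -> period = 2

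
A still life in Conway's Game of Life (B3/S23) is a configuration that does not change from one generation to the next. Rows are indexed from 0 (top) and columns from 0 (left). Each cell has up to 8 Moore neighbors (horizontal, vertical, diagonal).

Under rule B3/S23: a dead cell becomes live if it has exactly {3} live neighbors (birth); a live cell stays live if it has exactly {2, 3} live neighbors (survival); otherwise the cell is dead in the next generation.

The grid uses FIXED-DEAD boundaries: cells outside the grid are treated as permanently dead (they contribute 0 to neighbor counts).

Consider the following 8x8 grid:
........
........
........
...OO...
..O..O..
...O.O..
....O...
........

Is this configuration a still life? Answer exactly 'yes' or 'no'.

Answer: yes

Derivation:
Compute generation 1 and compare to generation 0 (given above):
Generation 1:
........
........
........
...OO...
..O..O..
...O.O..
....O...
........
The grids are IDENTICAL -> still life.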